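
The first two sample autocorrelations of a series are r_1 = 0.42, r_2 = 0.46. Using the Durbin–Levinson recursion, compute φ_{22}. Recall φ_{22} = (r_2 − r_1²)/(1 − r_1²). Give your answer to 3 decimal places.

0.344

φ_{22} = (r_2 − r_1²) / (1 − r_1²)
r_1² = (0.42)² = 0.1764
Numerator = 0.46 − 0.1764 = 0.2836; denominator = 1 − 0.1764 = 0.8236
φ_{22} = 0.2836 / 0.8236 = 0.344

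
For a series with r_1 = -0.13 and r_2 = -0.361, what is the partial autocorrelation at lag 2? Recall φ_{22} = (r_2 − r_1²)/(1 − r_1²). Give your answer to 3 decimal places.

-0.384

φ_{22} = (r_2 − r_1²) / (1 − r_1²)
r_1² = (-0.13)² = 0.0169
Numerator = -0.361 − 0.0169 = -0.3779; denominator = 1 − 0.0169 = 0.9831
φ_{22} = -0.3779 / 0.9831 = -0.384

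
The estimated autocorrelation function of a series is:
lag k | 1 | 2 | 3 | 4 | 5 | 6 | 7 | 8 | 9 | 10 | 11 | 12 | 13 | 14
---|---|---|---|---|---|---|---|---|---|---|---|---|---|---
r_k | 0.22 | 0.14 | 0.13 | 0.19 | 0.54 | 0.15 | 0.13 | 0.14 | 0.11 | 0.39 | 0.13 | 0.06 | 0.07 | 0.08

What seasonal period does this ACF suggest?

5

The largest autocorrelation is r_5 = 0.54, with a weaker echo at lag 10 (0.39); the remaining lags stay at or below 0.22. The elevated value at lag 1 (0.22), dropping to 0.14 at lag 2, reflects decaying short-term dependence rather than seasonality.
The dominant spike at lag 5 indicates a seasonal period of 5.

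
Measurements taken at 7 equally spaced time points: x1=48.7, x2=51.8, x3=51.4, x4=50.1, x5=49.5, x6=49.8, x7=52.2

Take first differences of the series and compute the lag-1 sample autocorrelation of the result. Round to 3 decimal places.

First differences Δx: 3.1, -0.4, -1.3, -0.6, 0.3, 2.4
Mean of differences = 0.5833
Numerator Σ(Δx_t−Δx̄)(Δx_{t+1}−Δx̄) = 1.4264
Denominator Σ(Δx_t−Δx̄)² = 15.6283
r_1(Δx) = 1.4264 / 15.6283 = 0.091

0.091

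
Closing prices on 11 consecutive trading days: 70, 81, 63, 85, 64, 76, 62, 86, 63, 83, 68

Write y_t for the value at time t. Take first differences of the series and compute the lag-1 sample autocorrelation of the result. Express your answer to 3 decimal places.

First differences Δy: 11, -18, 22, -21, 12, -14, 24, -23, 20, -15
Mean of differences = -0.2000
Numerator Σ(Δy_t−Δȳ)(Δy_{t+1}−Δȳ) = -3123.6400
Denominator Σ(Δy_t−Δȳ)² = 3439.6000
r_1(Δy) = -3123.6400 / 3439.6000 = -0.908

-0.908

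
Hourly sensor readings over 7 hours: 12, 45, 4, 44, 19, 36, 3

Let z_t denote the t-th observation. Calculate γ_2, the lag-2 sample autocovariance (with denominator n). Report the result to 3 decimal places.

Mean z̄ = (12 + 45 + 4 + 44 + 19 + 36 + 3)/7 = 23.2857
Σ_{t=1}^{5}(z_t−z̄)(z_{t+2}−z̄) = 1100.4082
γ_2 = 1100.4082 / 7 = 157.201

157.201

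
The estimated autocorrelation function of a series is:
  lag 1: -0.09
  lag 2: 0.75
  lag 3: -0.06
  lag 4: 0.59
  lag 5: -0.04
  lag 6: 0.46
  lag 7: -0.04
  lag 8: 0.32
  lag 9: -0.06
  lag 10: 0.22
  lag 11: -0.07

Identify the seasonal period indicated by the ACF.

The largest autocorrelation is r_2 = 0.75, with weaker echoes at lags 4 (0.59), 6 (0.46), 8 (0.32) and 10 (0.22); the remaining lags stay at or below -0.04.
The dominant spike at lag 2 indicates a seasonal period of 2.

2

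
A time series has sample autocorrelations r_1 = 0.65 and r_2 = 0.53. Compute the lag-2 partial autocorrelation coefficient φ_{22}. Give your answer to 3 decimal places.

φ_{22} = (r_2 − r_1²) / (1 − r_1²)
r_1² = (0.65)² = 0.4225
Numerator = 0.53 − 0.4225 = 0.1075; denominator = 1 − 0.4225 = 0.5775
φ_{22} = 0.1075 / 0.5775 = 0.186

0.186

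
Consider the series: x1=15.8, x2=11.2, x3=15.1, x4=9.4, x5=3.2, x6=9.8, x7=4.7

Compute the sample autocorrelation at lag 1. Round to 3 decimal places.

0.121

Mean x̄ = (15.8 + 11.2 + 15.1 + 9.4 + 3.2 + 9.8 + 4.7)/7 = 9.8857
Deviations from mean: 5.9143, 1.3143, 5.2143, -0.4857, -6.6857, -0.0857, -5.1857
Σ(x_t−x̄)(x_{t+1}−x̄) = (7.7731) + (6.8531) + (-2.5327) + (3.2473) + (0.5731) + (0.4445) = 16.3584
Denominator Σ(x_t−x̄)² = 135.7286
r_1 = 16.3584 / 135.7286 = 0.121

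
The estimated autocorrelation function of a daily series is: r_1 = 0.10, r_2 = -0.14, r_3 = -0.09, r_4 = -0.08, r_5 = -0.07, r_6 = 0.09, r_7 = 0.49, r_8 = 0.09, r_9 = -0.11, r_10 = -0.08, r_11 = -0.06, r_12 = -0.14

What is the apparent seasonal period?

7

The largest autocorrelation is r_7 = 0.49; the remaining lags stay at or below 0.10.
The dominant spike at lag 7 indicates a seasonal period of 7.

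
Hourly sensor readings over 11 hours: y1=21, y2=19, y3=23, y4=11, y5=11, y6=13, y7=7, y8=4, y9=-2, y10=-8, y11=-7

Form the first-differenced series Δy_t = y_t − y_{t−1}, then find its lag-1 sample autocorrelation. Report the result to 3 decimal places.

First differences Δy: -2, 4, -12, 0, 2, -6, -3, -6, -6, 1
Mean of differences = -2.8000
Numerator Σ(Δy_t−Δȳ)(Δy_{t+1}−Δȳ) = -85.4400
Denominator Σ(Δy_t−Δȳ)² = 207.6000
r_1(Δy) = -85.4400 / 207.6000 = -0.412

-0.412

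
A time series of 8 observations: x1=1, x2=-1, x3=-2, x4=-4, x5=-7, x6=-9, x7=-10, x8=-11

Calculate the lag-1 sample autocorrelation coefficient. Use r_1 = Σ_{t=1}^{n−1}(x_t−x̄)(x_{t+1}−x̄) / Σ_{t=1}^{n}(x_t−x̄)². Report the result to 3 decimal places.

0.661

Mean x̄ = (1 − 1 − 2 − 4 − 7 − 9 − 10 − 11)/8 = -5.3750
Deviations from mean: 6.3750, 4.3750, 3.3750, 1.3750, -1.6250, -3.6250, -4.6250, -5.6250
Σ(x_t−x̄)(x_{t+1}−x̄) = (27.8906) + (14.7656) + (4.6406) + (-2.2344) + (5.8906) + (16.7656) + (26.0156) = 93.7344
Denominator Σ(x_t−x̄)² = 141.8750
r_1 = 93.7344 / 141.8750 = 0.661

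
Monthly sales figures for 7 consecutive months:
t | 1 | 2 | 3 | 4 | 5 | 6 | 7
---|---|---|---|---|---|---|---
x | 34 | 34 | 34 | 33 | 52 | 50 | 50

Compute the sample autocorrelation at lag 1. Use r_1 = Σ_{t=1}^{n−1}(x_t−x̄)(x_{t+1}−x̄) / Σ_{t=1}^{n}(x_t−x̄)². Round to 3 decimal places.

0.498

Mean x̄ = (34 + 34 + 34 + 33 + 52 + 50 + 50)/7 = 41.0000
Deviations from mean: -7.0000, -7.0000, -7.0000, -8.0000, 11.0000, 9.0000, 9.0000
Σ(x_t−x̄)(x_{t+1}−x̄) = (49.0000) + (49.0000) + (56.0000) + (-88.0000) + (99.0000) + (81.0000) = 246.0000
Denominator Σ(x_t−x̄)² = 494.0000
r_1 = 246.0000 / 494.0000 = 0.498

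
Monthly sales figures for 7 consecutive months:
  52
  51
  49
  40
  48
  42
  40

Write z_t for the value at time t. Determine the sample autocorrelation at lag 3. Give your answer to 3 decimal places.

-0.012

Mean z̄ = (52 + 51 + 49 + 40 + 48 + 42 + 40)/7 = 46.0000
Deviations from mean: 6.0000, 5.0000, 3.0000, -6.0000, 2.0000, -4.0000, -6.0000
Numerator Σ_{t=1}^{4}(z_t−z̄)(z_{t+3}−z̄) = -2.0000
Denominator Σ(z_t−z̄)² = 162.0000
r_3 = -2.0000 / 162.0000 = -0.012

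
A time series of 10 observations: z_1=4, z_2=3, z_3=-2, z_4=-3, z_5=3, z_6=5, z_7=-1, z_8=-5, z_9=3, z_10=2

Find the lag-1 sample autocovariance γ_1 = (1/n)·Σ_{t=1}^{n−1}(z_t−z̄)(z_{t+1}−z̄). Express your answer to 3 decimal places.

0.549

Mean z̄ = (4 + 3 − 2 − 3 + 3 + 5 − 1 − 5 + 3 + 2)/10 = 0.9000
Σ_{t=1}^{9}(z_t−z̄)(z_{t+1}−z̄) = 5.4900
γ_1 = 5.4900 / 10 = 0.549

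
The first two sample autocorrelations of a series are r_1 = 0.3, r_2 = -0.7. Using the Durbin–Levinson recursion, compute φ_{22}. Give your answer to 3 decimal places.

φ_{22} = (r_2 − r_1²) / (1 − r_1²)
r_1² = (0.3)² = 0.09
Numerator = -0.7 − 0.0900 = -0.7900; denominator = 1 − 0.0900 = 0.9100
φ_{22} = -0.7900 / 0.9100 = -0.868

-0.868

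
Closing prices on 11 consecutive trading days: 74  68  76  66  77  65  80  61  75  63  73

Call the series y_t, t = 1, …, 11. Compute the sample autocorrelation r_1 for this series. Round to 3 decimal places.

Mean ȳ = (74 + 68 + 76 + 66 + 77 + 65 + 80 + 61 + 75 + 63 + 73)/11 = 70.7273
Numerator Σ_{t=1}^{10}(y_t−ȳ)(y_{t+1}−ȳ) = -349.2562
Denominator Σ(y_t−ȳ)² = 404.1818
r_1 = -349.2562 / 404.1818 = -0.864

-0.864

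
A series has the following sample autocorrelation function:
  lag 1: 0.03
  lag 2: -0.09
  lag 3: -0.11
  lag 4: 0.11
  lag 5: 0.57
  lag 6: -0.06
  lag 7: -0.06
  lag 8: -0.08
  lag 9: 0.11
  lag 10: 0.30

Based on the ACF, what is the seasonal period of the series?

5

The largest autocorrelation is r_5 = 0.57, with a weaker echo at lag 10 (0.30); the remaining lags stay at or below 0.11.
The dominant spike at lag 5 indicates a seasonal period of 5.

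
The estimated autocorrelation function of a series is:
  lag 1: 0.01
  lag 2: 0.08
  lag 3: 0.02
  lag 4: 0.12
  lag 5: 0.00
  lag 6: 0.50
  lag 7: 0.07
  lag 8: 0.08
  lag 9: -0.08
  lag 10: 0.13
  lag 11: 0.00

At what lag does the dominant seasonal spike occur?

6

The largest autocorrelation is r_6 = 0.50; the remaining lags stay at or below 0.13.
The dominant spike at lag 6 indicates a seasonal period of 6.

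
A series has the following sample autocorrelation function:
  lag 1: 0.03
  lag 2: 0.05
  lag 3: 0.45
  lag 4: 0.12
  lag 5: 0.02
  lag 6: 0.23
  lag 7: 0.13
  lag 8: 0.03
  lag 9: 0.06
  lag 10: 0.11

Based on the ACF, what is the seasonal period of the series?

3

The largest autocorrelation is r_3 = 0.45, with a weaker echo at lag 6 (0.23); the remaining lags stay at or below 0.13.
The dominant spike at lag 3 indicates a seasonal period of 3.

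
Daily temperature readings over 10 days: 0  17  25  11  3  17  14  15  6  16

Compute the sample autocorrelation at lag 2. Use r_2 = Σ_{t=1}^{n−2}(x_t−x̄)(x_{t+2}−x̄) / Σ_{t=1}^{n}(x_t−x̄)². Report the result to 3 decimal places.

-0.573

Mean x̄ = (0 + 17 + 25 + 11 + 3 + 17 + 14 + 15 + 6 + 16)/10 = 12.4000
Numerator Σ_{t=1}^{8}(x_t−x̄)(x_{t+2}−x̄) = -291.5200
Denominator Σ(x_t−x̄)² = 508.4000
r_2 = -291.5200 / 508.4000 = -0.573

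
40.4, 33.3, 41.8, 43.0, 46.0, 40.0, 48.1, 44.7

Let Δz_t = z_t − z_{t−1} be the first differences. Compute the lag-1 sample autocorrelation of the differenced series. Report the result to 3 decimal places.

-0.616

First differences Δz: -7.1, 8.5, 1.2, 3.0, -6.0, 8.1, -3.4
Mean of differences = 0.6143
Numerator Σ(Δz_t−Δz̄)(Δz_{t+1}−Δz̄) = -150.1588
Denominator Σ(Δz_t−Δz̄)² = 243.6286
r_1(Δz) = -150.1588 / 243.6286 = -0.616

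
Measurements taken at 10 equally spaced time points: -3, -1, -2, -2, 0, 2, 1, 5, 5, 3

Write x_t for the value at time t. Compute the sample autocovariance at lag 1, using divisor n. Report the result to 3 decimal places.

4.896

Mean x̄ = (-3 − 1 − 2 − 2 + 0 + 2 + 1 + 5 + 5 + 3)/10 = 0.8000
Σ_{t=1}^{9}(x_t−x̄)(x_{t+1}−x̄) = 48.9600
γ_1 = 48.9600 / 10 = 4.896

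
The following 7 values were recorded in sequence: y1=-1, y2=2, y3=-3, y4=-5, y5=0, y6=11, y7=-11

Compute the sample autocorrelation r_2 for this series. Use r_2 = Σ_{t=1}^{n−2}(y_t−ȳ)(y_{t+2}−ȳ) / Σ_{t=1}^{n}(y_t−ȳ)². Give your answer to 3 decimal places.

-0.263

Mean ȳ = (-1 + 2 − 3 − 5 + 0 + 11 − 11)/7 = -1.0000
Deviations from mean: 0.0000, 3.0000, -2.0000, -4.0000, 1.0000, 12.0000, -10.0000
Numerator Σ_{t=1}^{5}(y_t−ȳ)(y_{t+2}−ȳ) = -72.0000
Denominator Σ(y_t−ȳ)² = 274.0000
r_2 = -72.0000 / 274.0000 = -0.263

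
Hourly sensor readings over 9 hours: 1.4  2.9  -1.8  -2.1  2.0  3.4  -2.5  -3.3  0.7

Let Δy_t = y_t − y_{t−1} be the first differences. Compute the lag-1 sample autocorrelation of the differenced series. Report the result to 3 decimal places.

-0.089

First differences Δy: 1.5, -4.7, -0.3, 4.1, 1.4, -5.9, -0.8, 4.0
Mean of differences = -0.0875
Numerator Σ(Δy_t−Δȳ)(Δy_{t+1}−Δȳ) = -8.4202
Denominator Σ(Δy_t−Δȳ)² = 94.5888
r_1(Δy) = -8.4202 / 94.5888 = -0.089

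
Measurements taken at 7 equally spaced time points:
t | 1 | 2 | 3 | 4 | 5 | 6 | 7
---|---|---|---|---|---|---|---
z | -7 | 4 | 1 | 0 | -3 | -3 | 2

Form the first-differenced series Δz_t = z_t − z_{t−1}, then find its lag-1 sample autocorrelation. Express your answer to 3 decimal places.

-0.124

First differences Δz: 11, -3, -1, -3, 0, 5
Mean of differences = 1.5000
Numerator Σ(Δz_t−Δz̄)(Δz_{t+1}−Δz̄) = -18.7500
Denominator Σ(Δz_t−Δz̄)² = 151.5000
r_1(Δz) = -18.7500 / 151.5000 = -0.124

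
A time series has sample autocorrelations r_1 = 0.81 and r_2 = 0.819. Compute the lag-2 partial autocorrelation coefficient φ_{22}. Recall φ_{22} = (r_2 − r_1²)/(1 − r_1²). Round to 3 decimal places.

φ_{22} = (r_2 − r_1²) / (1 − r_1²)
r_1² = (0.81)² = 0.6561
Numerator = 0.819 − 0.6561 = 0.1629; denominator = 1 − 0.6561 = 0.3439
φ_{22} = 0.1629 / 0.3439 = 0.474

0.474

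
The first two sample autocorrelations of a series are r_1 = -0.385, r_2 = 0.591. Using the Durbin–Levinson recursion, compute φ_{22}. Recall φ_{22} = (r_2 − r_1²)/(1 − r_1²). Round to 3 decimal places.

φ_{22} = (r_2 − r_1²) / (1 − r_1²)
r_1² = (-0.385)² = 0.148225
Numerator = 0.591 − 0.1482 = 0.4428; denominator = 1 − 0.1482 = 0.8518
φ_{22} = 0.4428 / 0.8518 = 0.520

0.520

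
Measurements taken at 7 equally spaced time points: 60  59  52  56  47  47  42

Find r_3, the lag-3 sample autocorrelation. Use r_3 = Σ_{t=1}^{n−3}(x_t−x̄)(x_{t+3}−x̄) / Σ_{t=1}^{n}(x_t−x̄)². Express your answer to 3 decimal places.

Mean x̄ = (60 + 59 + 52 + 56 + 47 + 47 + 42)/7 = 51.8571
Deviations from mean: 8.1429, 7.1429, 0.1429, 4.1429, -4.8571, -4.8571, -9.8571
Numerator Σ_{t=1}^{4}(x_t−x̄)(x_{t+3}−x̄) = -42.4898
Denominator Σ(x_t−x̄)² = 278.8571
r_3 = -42.4898 / 278.8571 = -0.152

-0.152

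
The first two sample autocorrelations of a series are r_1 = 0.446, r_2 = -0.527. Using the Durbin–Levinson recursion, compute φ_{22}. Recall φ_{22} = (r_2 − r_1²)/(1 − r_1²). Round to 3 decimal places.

φ_{22} = (r_2 − r_1²) / (1 − r_1²)
r_1² = (0.446)² = 0.198916
Numerator = -0.527 − 0.1989 = -0.7259; denominator = 1 − 0.1989 = 0.8011
φ_{22} = -0.7259 / 0.8011 = -0.906

-0.906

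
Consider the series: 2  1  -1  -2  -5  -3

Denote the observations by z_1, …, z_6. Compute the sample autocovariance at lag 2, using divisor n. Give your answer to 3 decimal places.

-0.093

Mean z̄ = (2 + 1 − 1 − 2 − 5 − 3)/6 = -1.3333
Σ_{t=1}^{4}(z_t−z̄)(z_{t+2}−z̄) = -0.5556
γ_2 = -0.5556 / 6 = -0.093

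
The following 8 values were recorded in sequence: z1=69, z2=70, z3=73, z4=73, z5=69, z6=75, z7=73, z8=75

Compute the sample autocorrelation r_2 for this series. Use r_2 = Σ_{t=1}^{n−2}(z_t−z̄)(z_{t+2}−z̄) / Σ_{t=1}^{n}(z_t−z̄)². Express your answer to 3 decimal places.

0.017

Mean z̄ = (69 + 70 + 73 + 73 + 69 + 75 + 73 + 75)/8 = 72.1250
Deviations from mean: -3.1250, -2.1250, 0.8750, 0.8750, -3.1250, 2.8750, 0.8750, 2.8750
Numerator Σ_{t=1}^{6}(z_t−z̄)(z_{t+2}−z̄) = 0.7188
Denominator Σ(z_t−z̄)² = 42.8750
r_2 = 0.7188 / 42.8750 = 0.017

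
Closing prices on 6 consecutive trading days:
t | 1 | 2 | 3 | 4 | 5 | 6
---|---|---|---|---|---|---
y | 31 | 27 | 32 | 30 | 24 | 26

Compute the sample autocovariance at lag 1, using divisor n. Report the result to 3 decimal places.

Mean ȳ = (31 + 27 + 32 + 30 + 24 + 26)/6 = 28.3333
Σ_{t=1}^{5}(y_t−ȳ)(y_{t+1}−ȳ) = 0.5556
γ_1 = 0.5556 / 6 = 0.093

0.093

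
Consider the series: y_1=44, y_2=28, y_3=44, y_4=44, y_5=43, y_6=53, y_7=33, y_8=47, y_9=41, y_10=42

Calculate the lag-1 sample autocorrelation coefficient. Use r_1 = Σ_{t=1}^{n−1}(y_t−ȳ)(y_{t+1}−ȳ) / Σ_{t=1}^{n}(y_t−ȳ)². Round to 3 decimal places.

Mean ȳ = (44 + 28 + 44 + 44 + 43 + 53 + 33 + 47 + 41 + 42)/10 = 41.9000
Numerator Σ_{t=1}^{9}(y_t−ȳ)(y_{t+1}−ȳ) = -188.3100
Denominator Σ(y_t−ȳ)² = 436.9000
r_1 = -188.3100 / 436.9000 = -0.431

-0.431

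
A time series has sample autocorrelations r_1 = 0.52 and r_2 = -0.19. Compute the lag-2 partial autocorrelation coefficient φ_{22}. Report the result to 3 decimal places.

φ_{22} = (r_2 − r_1²) / (1 − r_1²)
r_1² = (0.52)² = 0.2704
Numerator = -0.19 − 0.2704 = -0.4604; denominator = 1 − 0.2704 = 0.7296
φ_{22} = -0.4604 / 0.7296 = -0.631

-0.631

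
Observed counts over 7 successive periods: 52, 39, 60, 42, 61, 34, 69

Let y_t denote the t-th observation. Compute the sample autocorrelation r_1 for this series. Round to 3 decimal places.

Mean ȳ = (52 + 39 + 60 + 42 + 61 + 34 + 69)/7 = 51.0000
Deviations from mean: 1.0000, -12.0000, 9.0000, -9.0000, 10.0000, -17.0000, 18.0000
Σ(y_t−ȳ)(y_{t+1}−ȳ) = (-12.0000) + (-108.0000) + (-81.0000) + (-90.0000) + (-170.0000) + (-306.0000) = -767.0000
Denominator Σ(y_t−ȳ)² = 1020.0000
r_1 = -767.0000 / 1020.0000 = -0.752

-0.752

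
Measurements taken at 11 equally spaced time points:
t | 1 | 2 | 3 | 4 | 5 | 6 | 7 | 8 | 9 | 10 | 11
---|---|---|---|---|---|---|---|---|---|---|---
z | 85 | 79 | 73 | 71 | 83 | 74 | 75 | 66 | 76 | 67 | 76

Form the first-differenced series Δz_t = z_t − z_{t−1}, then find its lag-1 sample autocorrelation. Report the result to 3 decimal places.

-0.588

First differences Δz: -6, -6, -2, 12, -9, 1, -9, 10, -9, 9
Mean of differences = -0.9000
Numerator Σ(Δz_t−Δz̄)(Δz_{t+1}−Δz̄) = -374.6100
Denominator Σ(Δz_t−Δz̄)² = 636.9000
r_1(Δz) = -374.6100 / 636.9000 = -0.588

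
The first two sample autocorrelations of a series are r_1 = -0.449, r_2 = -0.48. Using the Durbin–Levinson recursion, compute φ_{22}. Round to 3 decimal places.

φ_{22} = (r_2 − r_1²) / (1 − r_1²)
r_1² = (-0.449)² = 0.201601
Numerator = -0.48 − 0.2016 = -0.6816; denominator = 1 − 0.2016 = 0.7984
φ_{22} = -0.6816 / 0.7984 = -0.854

-0.854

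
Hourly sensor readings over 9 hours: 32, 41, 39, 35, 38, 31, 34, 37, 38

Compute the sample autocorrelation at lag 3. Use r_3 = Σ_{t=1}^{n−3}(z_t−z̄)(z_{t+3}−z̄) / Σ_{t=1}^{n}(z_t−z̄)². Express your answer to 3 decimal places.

-0.074

Mean z̄ = (32 + 41 + 39 + 35 + 38 + 31 + 34 + 37 + 38)/9 = 36.1111
Σ(z_t−z̄)(z_{t+3}−z̄) = (4.5679) + (9.2346) + (-14.7654) + (2.3457) + (1.6790) + (-9.6543) = -6.5926
Denominator Σ(z_t−z̄)² = 88.8889
r_3 = -6.5926 / 88.8889 = -0.074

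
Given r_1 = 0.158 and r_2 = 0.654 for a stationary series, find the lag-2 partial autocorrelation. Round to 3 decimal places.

0.645

φ_{22} = (r_2 − r_1²) / (1 − r_1²)
r_1² = (0.158)² = 0.024964
Numerator = 0.654 − 0.0250 = 0.6290; denominator = 1 − 0.0250 = 0.9750
φ_{22} = 0.6290 / 0.9750 = 0.645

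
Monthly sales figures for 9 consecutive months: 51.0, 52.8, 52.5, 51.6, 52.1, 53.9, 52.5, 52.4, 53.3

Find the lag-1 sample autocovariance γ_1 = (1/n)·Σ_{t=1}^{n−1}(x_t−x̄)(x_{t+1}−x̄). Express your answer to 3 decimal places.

Mean x̄ = (51.0 + 52.8 + 52.5 + 51.6 + 52.1 + 53.9 + 52.5 + 52.4 + 53.3)/9 = 52.4556
Σ_{t=1}^{8}(x_t−x̄)(x_{t+1}−x̄) = -0.7186
γ_1 = -0.7186 / 9 = -0.080

-0.080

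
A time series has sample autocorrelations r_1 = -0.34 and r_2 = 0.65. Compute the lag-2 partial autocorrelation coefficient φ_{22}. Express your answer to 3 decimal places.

φ_{22} = (r_2 − r_1²) / (1 − r_1²)
r_1² = (-0.34)² = 0.1156
Numerator = 0.65 − 0.1156 = 0.5344; denominator = 1 − 0.1156 = 0.8844
φ_{22} = 0.5344 / 0.8844 = 0.604

0.604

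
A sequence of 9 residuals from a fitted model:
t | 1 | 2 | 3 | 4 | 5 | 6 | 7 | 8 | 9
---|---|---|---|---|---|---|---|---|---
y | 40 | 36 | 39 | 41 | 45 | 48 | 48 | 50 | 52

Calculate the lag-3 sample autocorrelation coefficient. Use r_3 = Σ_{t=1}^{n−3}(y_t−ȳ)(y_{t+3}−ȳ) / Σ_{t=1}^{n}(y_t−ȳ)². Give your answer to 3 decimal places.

Mean ȳ = (40 + 36 + 39 + 41 + 45 + 48 + 48 + 50 + 52)/9 = 44.3333
Numerator Σ_{t=1}^{6}(y_t−ȳ)(y_{t+3}−ȳ) = 9.0000
Denominator Σ(y_t−ȳ)² = 246.0000
r_3 = 9.0000 / 246.0000 = 0.037

0.037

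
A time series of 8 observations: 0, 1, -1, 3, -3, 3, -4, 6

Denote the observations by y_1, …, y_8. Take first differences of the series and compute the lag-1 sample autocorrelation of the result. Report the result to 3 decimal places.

First differences Δy: 1, -2, 4, -6, 6, -7, 10
Mean of differences = 0.8571
Numerator Σ(Δy_t−Δȳ)(Δy_{t+1}−Δȳ) = -178.4490
Denominator Σ(Δy_t−Δȳ)² = 236.8571
r_1(Δy) = -178.4490 / 236.8571 = -0.753

-0.753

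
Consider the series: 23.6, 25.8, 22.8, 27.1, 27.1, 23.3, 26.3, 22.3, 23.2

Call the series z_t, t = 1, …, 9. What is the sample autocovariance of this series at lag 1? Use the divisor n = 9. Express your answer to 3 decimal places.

Mean z̄ = (23.6 + 25.8 + 22.8 + 27.1 + 27.1 + 23.3 + 26.3 + 22.3 + 23.2)/9 = 24.6111
Σ_{t=1}^{8}(z_t−z̄)(z_{t+1}−z̄) = -7.7879
γ_1 = -7.7879 / 9 = -0.865

-0.865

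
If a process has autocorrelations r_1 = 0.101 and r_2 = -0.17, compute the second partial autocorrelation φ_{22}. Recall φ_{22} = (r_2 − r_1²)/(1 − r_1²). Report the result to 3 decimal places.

-0.182

φ_{22} = (r_2 − r_1²) / (1 − r_1²)
r_1² = (0.101)² = 0.010201
Numerator = -0.17 − 0.0102 = -0.1802; denominator = 1 − 0.0102 = 0.9898
φ_{22} = -0.1802 / 0.9898 = -0.182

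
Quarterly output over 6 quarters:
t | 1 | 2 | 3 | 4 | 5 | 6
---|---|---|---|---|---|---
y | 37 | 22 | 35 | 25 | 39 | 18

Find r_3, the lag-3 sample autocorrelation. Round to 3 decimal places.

-0.437

Mean ȳ = (37 + 22 + 35 + 25 + 39 + 18)/6 = 29.3333
Deviations from mean: 7.6667, -7.3333, 5.6667, -4.3333, 9.6667, -11.3333
Numerator Σ_{t=1}^{3}(y_t−ȳ)(y_{t+3}−ȳ) = -168.3333
Denominator Σ(y_t−ȳ)² = 385.3333
r_3 = -168.3333 / 385.3333 = -0.437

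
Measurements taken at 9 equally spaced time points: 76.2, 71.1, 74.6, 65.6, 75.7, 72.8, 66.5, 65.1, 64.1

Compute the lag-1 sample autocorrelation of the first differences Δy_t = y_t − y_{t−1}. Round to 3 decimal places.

-0.600

First differences Δy: -5.1, 3.5, -9.0, 10.1, -2.9, -6.3, -1.4, -1.0
Mean of differences = -1.5125
Numerator Σ(Δy_t−Δȳ)(Δy_{t+1}−Δȳ) = -152.4127
Denominator Σ(Δy_t−Δȳ)² = 254.0288
r_1(Δy) = -152.4127 / 254.0288 = -0.600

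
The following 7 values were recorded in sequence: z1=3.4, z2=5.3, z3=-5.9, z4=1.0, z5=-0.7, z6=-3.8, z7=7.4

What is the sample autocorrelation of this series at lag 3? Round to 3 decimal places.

0.186

Mean z̄ = (3.4 + 5.3 − 5.9 + 1.0 − 0.7 − 3.8 + 7.4)/7 = 0.9571
Deviations from mean: 2.4429, 4.3429, -6.8571, 0.0429, -1.6571, -4.7571, 6.4429
Numerator Σ_{t=1}^{4}(z_t−z̄)(z_{t+3}−z̄) = 25.8045
Denominator Σ(z_t−z̄)² = 138.7371
r_3 = 25.8045 / 138.7371 = 0.186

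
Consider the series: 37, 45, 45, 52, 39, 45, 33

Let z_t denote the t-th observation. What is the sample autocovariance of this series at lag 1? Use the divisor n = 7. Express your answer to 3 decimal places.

Mean z̄ = (37 + 45 + 45 + 52 + 39 + 45 + 33)/7 = 42.2857
Σ_{t=1}^{6}(z_t−z̄)(z_{t+1}−z̄) = -46.6531
γ_1 = -46.6531 / 7 = -6.665

-6.665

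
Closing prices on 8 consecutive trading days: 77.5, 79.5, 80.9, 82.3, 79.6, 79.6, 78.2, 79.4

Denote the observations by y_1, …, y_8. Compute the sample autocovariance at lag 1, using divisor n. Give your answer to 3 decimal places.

0.476

Mean ȳ = (77.5 + 79.5 + 80.9 + 82.3 + 79.6 + 79.6 + 78.2 + 79.4)/8 = 79.6250
Σ_{t=1}^{7}(y_t−ȳ)(y_{t+1}−ȳ) = 3.8069
γ_1 = 3.8069 / 8 = 0.476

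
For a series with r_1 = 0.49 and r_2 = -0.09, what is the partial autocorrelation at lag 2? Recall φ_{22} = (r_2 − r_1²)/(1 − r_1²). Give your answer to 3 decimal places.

-0.434

φ_{22} = (r_2 − r_1²) / (1 − r_1²)
r_1² = (0.49)² = 0.2401
Numerator = -0.09 − 0.2401 = -0.3301; denominator = 1 − 0.2401 = 0.7599
φ_{22} = -0.3301 / 0.7599 = -0.434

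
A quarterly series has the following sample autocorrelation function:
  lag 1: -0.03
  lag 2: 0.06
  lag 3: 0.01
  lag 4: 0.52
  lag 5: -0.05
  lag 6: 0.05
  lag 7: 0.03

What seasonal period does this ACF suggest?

The largest autocorrelation is r_4 = 0.52; the remaining lags stay at or below 0.06.
The dominant spike at lag 4 indicates a seasonal period of 4.

4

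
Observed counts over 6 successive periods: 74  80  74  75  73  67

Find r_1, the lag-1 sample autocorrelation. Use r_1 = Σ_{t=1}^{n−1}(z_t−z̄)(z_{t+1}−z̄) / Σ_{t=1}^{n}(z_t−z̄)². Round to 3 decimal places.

Mean z̄ = (74 + 80 + 74 + 75 + 73 + 67)/6 = 73.8333
Deviations from mean: 0.1667, 6.1667, 0.1667, 1.1667, -0.8333, -6.8333
Σ(z_t−z̄)(z_{t+1}−z̄) = (1.0278) + (1.0278) + (0.1944) + (-0.9722) + (5.6944) = 6.9722
Denominator Σ(z_t−z̄)² = 86.8333
r_1 = 6.9722 / 86.8333 = 0.080

0.080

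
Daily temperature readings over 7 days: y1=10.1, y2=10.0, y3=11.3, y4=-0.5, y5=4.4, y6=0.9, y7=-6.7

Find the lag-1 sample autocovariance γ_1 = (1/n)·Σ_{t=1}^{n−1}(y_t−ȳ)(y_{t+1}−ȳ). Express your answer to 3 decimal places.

Mean ȳ = (10.1 + 10.0 + 11.3 − 0.5 + 4.4 + 0.9 − 6.7)/7 = 4.2143
Deviations: 5.8857, 5.7857, 7.0857, -4.7143, 0.1857, -3.3143, -10.9143
Σ_{t=1}^{6}(y_t−ȳ)(y_{t+1}−ȳ) = 76.3269
γ_1 = 76.3269 / 7 = 10.904

10.904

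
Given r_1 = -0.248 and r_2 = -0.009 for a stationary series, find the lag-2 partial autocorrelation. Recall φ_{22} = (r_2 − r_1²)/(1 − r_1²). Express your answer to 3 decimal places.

φ_{22} = (r_2 − r_1²) / (1 − r_1²)
r_1² = (-0.248)² = 0.061504
Numerator = -0.009 − 0.0615 = -0.0705; denominator = 1 − 0.0615 = 0.9385
φ_{22} = -0.0705 / 0.9385 = -0.075

-0.075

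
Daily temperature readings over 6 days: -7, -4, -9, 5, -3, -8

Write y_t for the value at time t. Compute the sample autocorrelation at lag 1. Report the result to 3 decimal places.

-0.293

Mean ȳ = (-7 − 4 − 9 + 5 − 3 − 8)/6 = -4.3333
Deviations from mean: -2.6667, 0.3333, -4.6667, 9.3333, 1.3333, -3.6667
Numerator Σ_{t=1}^{5}(y_t−ȳ)(y_{t+1}−ȳ) = -38.4444
Denominator Σ(y_t−ȳ)² = 131.3333
r_1 = -38.4444 / 131.3333 = -0.293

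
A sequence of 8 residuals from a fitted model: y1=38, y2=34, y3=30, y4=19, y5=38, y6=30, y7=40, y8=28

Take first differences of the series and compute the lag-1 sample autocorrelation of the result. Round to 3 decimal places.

-0.612

First differences Δy: -4, -4, -11, 19, -8, 10, -12
Mean of differences = -1.4286
Numerator Σ(Δy_t−Δȳ)(Δy_{t+1}−Δȳ) = -494.4694
Denominator Σ(Δy_t−Δȳ)² = 807.7143
r_1(Δy) = -494.4694 / 807.7143 = -0.612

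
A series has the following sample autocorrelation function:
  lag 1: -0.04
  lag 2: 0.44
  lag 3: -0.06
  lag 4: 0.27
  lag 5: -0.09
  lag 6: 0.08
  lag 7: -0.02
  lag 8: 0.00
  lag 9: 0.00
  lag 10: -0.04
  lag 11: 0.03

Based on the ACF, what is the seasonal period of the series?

2

The largest autocorrelation is r_2 = 0.44, with a weaker echo at lag 4 (0.27); the remaining lags stay at or below 0.08.
The dominant spike at lag 2 indicates a seasonal period of 2.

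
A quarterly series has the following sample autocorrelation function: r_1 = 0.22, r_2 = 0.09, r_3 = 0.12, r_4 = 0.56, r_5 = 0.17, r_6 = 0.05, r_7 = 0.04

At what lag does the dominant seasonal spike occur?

The largest autocorrelation is r_4 = 0.56; the remaining lags stay at or below 0.22. The elevated value at lag 1 (0.22), dropping to 0.09 at lag 2, reflects decaying short-term dependence rather than seasonality.
The dominant spike at lag 4 indicates a seasonal period of 4.

4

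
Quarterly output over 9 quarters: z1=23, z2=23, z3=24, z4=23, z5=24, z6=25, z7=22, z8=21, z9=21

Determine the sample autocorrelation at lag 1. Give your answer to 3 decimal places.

0.410

Mean z̄ = (23 + 23 + 24 + 23 + 24 + 25 + 22 + 21 + 21)/9 = 22.8889
Numerator Σ_{t=1}^{8}(z_t−z̄)(z_{t+1}−z̄) = 6.0988
Denominator Σ(z_t−z̄)² = 14.8889
r_1 = 6.0988 / 14.8889 = 0.410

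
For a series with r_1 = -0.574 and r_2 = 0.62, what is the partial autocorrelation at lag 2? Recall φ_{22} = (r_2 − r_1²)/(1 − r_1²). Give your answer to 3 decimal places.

φ_{22} = (r_2 − r_1²) / (1 − r_1²)
r_1² = (-0.574)² = 0.329476
Numerator = 0.62 − 0.3295 = 0.2905; denominator = 1 − 0.3295 = 0.6705
φ_{22} = 0.2905 / 0.6705 = 0.433

0.433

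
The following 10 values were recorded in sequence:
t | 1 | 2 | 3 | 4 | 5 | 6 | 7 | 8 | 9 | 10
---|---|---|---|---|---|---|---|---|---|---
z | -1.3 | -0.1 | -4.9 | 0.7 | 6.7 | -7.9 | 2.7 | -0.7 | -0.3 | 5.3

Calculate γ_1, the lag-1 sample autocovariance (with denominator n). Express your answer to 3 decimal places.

Mean z̄ = (-1.3 − 0.1 − 4.9 + 0.7 + 6.7 − 7.9 + 2.7 − 0.7 − 0.3 + 5.3)/10 = 0.0200
Σ_{t=1}^{9}(z_t−z̄)(z_{t+1}−z̄) = -75.5744
γ_1 = -75.5744 / 10 = -7.557

-7.557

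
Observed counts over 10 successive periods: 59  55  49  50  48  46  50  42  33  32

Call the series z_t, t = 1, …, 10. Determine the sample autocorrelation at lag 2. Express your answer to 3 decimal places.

0.132

Mean z̄ = (59 + 55 + 49 + 50 + 48 + 46 + 50 + 42 + 33 + 32)/10 = 46.4000
Numerator Σ_{t=1}^{8}(z_t−z̄)(z_{t+2}−z̄) = 89.0800
Denominator Σ(z_t−z̄)² = 674.4000
r_2 = 89.0800 / 674.4000 = 0.132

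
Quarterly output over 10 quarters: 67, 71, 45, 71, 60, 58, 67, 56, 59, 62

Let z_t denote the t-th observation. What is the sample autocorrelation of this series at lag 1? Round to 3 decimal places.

-0.544

Mean z̄ = (67 + 71 + 45 + 71 + 60 + 58 + 67 + 56 + 59 + 62)/10 = 61.6000
Numerator Σ_{t=1}^{9}(z_t−z̄)(z_{t+1}−z̄) = -306.7600
Denominator Σ(z_t−z̄)² = 564.4000
r_1 = -306.7600 / 564.4000 = -0.544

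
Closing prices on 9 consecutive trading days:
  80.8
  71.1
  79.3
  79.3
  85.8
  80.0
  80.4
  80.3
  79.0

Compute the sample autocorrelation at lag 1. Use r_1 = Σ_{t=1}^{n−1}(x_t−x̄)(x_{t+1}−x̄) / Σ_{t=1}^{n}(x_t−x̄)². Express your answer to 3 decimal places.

-0.057

Mean x̄ = (80.8 + 71.1 + 79.3 + 79.3 + 85.8 + 80.0 + 80.4 + 80.3 + 79.0)/9 = 79.5556
Numerator Σ_{t=1}^{8}(x_t−x̄)(x_{t+1}−x̄) = -6.5264
Denominator Σ(x_t−x̄)² = 113.9422
r_1 = -6.5264 / 113.9422 = -0.057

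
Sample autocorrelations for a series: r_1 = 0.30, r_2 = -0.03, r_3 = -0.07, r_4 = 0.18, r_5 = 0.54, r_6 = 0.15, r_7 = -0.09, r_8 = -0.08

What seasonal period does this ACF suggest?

The largest autocorrelation is r_5 = 0.54; the remaining lags stay at or below 0.30.
The dominant spike at lag 5 indicates a seasonal period of 5.

5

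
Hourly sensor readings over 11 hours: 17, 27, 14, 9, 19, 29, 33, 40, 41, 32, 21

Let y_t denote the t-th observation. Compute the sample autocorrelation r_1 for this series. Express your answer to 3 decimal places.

Mean ȳ = (17 + 27 + 14 + 9 + 19 + 29 + 33 + 40 + 41 + 32 + 21)/11 = 25.6364
Numerator Σ_{t=1}^{10}(y_t−ȳ)(y_{t+1}−ȳ) = 673.5041
Denominator Σ(y_t−ȳ)² = 1102.5455
r_1 = 673.5041 / 1102.5455 = 0.611

0.611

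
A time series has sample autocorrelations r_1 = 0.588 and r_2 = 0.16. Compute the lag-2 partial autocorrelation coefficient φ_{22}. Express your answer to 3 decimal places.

φ_{22} = (r_2 − r_1²) / (1 − r_1²)
r_1² = (0.588)² = 0.345744
Numerator = 0.16 − 0.3457 = -0.1857; denominator = 1 − 0.3457 = 0.6543
φ_{22} = -0.1857 / 0.6543 = -0.284

-0.284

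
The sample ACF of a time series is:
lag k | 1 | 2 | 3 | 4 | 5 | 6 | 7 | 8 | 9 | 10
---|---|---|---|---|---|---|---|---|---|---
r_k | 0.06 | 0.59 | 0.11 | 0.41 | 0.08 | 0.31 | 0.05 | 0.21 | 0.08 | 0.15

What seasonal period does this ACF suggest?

The largest autocorrelation is r_2 = 0.59, with weaker echoes at lags 4 (0.41), 6 (0.31), 8 (0.21) and 10 (0.15); the remaining lags stay at or below 0.11.
The dominant spike at lag 2 indicates a seasonal period of 2.

2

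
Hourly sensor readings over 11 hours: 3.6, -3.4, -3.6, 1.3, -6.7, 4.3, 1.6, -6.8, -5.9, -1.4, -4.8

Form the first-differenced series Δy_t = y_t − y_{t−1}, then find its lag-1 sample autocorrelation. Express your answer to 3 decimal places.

-0.420

First differences Δy: -7.0, -0.2, 4.9, -8.0, 11.0, -2.7, -8.4, 0.9, 4.5, -3.4
Mean of differences = -0.8400
Numerator Σ(Δy_t−Δȳ)(Δy_{t+1}−Δȳ) = -151.6356
Denominator Σ(Δy_t−Δȳ)² = 361.4640
r_1(Δy) = -151.6356 / 361.4640 = -0.420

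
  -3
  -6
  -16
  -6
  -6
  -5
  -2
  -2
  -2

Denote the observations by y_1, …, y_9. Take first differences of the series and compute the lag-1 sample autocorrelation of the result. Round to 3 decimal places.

-0.308

First differences Δy: -3, -10, 10, 0, 1, 3, 0, 0
Mean of differences = 0.1250
Numerator Σ(Δy_t−Δȳ)(Δy_{t+1}−Δȳ) = -67.5156
Denominator Σ(Δy_t−Δȳ)² = 218.8750
r_1(Δy) = -67.5156 / 218.8750 = -0.308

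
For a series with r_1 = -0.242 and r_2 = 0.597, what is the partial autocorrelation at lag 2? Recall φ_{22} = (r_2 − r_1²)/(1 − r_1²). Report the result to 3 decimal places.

φ_{22} = (r_2 − r_1²) / (1 − r_1²)
r_1² = (-0.242)² = 0.058564
Numerator = 0.597 − 0.0586 = 0.5384; denominator = 1 − 0.0586 = 0.9414
φ_{22} = 0.5384 / 0.9414 = 0.572

0.572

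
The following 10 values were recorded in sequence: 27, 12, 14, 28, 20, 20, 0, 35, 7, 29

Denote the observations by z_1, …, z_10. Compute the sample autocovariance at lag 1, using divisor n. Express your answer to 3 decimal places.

-68.784

Mean z̄ = (27 + 12 + 14 + 28 + 20 + 20 + 0 + 35 + 7 + 29)/10 = 19.2000
Σ_{t=1}^{9}(z_t−z̄)(z_{t+1}−z̄) = -687.8400
γ_1 = -687.8400 / 10 = -68.784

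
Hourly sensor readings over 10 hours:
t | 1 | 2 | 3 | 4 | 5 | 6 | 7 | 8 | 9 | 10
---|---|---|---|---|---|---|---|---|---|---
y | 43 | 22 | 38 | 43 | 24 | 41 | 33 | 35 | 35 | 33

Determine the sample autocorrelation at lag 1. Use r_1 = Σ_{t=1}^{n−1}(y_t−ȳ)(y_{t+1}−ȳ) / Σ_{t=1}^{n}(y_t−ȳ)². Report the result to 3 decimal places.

Mean ȳ = (43 + 22 + 38 + 43 + 24 + 41 + 33 + 35 + 35 + 33)/10 = 34.7000
Numerator Σ_{t=1}^{9}(y_t−ȳ)(y_{t+1}−ȳ) = -287.7900
Denominator Σ(y_t−ȳ)² = 470.1000
r_1 = -287.7900 / 470.1000 = -0.612

-0.612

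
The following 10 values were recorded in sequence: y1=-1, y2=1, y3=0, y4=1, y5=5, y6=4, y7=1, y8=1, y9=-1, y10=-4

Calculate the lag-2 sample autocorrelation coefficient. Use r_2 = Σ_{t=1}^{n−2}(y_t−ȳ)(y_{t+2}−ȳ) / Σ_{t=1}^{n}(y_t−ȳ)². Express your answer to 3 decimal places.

Mean ȳ = (-1 + 1 + 0 + 1 + 5 + 4 + 1 + 1 − 1 − 4)/10 = 0.7000
Numerator Σ_{t=1}^{8}(y_t−ȳ)(y_{t+2}−ȳ) = -0.3800
Denominator Σ(y_t−ȳ)² = 58.1000
r_2 = -0.3800 / 58.1000 = -0.007

-0.007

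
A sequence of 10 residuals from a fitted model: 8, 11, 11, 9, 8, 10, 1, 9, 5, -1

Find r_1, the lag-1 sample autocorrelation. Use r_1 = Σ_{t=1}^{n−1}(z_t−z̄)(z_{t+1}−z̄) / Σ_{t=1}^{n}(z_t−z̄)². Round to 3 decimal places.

0.092

Mean z̄ = (8 + 11 + 11 + 9 + 8 + 10 + 1 + 9 + 5 − 1)/10 = 7.1000
Numerator Σ_{t=1}^{9}(z_t−z̄)(z_{t+1}−z̄) = 14.1900
Denominator Σ(z_t−z̄)² = 154.9000
r_1 = 14.1900 / 154.9000 = 0.092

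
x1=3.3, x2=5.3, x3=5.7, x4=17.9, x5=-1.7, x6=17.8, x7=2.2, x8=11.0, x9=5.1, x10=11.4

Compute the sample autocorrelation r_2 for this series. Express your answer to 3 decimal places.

0.564

Mean x̄ = (3.3 + 5.3 + 5.7 + 17.9 − 1.7 + 17.8 + 2.2 + 11.0 + 5.1 + 11.4)/10 = 7.8000
Numerator Σ_{t=1}^{8}(x_t−x̄)(x_{t+2}−x̄) = 216.9900
Denominator Σ(x_t−x̄)² = 385.0200
r_2 = 216.9900 / 385.0200 = 0.564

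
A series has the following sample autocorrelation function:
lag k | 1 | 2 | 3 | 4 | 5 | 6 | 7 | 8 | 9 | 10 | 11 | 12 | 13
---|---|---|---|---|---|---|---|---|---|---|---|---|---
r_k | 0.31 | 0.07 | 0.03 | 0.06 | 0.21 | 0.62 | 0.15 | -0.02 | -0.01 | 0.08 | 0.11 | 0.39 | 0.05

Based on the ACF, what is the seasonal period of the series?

The largest autocorrelation is r_6 = 0.62, with a weaker echo at lag 12 (0.39); the remaining lags stay at or below 0.31. The elevated value at lag 1 (0.31), dropping to 0.07 at lag 2, reflects decaying short-term dependence rather than seasonality.
The dominant spike at lag 6 indicates a seasonal period of 6.

6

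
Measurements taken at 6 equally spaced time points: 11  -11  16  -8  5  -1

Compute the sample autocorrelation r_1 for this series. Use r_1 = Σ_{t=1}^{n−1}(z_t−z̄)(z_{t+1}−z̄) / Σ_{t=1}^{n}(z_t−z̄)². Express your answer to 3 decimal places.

Mean z̄ = (11 − 11 + 16 − 8 + 5 − 1)/6 = 2.0000
Σ(z_t−z̄)(z_{t+1}−z̄) = (-117.0000) + (-182.0000) + (-140.0000) + (-30.0000) + (-9.0000) = -478.0000
Denominator Σ(z_t−z̄)² = 564.0000
r_1 = -478.0000 / 564.0000 = -0.848

-0.848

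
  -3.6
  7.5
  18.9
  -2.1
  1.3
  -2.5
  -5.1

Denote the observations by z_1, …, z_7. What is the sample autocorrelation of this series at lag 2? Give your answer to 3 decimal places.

Mean z̄ = (-3.6 + 7.5 + 18.9 − 2.1 + 1.3 − 2.5 − 5.1)/7 = 2.0571
Σ(z_t−z̄)(z_{t+2}−z̄) = (-95.2824) + (-22.6267) + (-12.7524) + (18.9447) + (5.4190) = -106.2980
Denominator Σ(z_t−z̄)² = 435.1571
r_2 = -106.2980 / 435.1571 = -0.244

-0.244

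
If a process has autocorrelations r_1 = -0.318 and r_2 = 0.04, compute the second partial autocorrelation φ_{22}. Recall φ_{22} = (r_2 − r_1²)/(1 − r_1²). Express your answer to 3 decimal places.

-0.068

φ_{22} = (r_2 − r_1²) / (1 − r_1²)
r_1² = (-0.318)² = 0.101124
Numerator = 0.04 − 0.1011 = -0.0611; denominator = 1 − 0.1011 = 0.8989
φ_{22} = -0.0611 / 0.8989 = -0.068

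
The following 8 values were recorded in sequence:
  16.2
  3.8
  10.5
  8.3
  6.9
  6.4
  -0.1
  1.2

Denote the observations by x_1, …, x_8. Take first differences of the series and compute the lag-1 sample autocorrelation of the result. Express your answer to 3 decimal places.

-0.516

First differences Δx: -12.4, 6.7, -2.2, -1.4, -0.5, -6.5, 1.3
Mean of differences = -2.1429
Numerator Σ(Δx_t−Δx̄)(Δx_{t+1}−Δx̄) = -112.1890
Denominator Σ(Δx_t−Δx̄)² = 217.4971
r_1(Δx) = -112.1890 / 217.4971 = -0.516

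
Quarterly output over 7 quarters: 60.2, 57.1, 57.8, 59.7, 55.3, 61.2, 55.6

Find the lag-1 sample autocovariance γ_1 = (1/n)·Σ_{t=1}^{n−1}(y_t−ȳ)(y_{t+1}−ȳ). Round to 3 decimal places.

Mean ȳ = (60.2 + 57.1 + 57.8 + 59.7 + 55.3 + 61.2 + 55.6)/7 = 58.1286
Deviations: 2.0714, -1.0286, -0.3286, 1.5714, -2.8286, 3.0714, -2.5286
Σ_{t=1}^{6}(y_t−ȳ)(y_{t+1}−ȳ) = -23.2080
γ_1 = -23.2080 / 7 = -3.315

-3.315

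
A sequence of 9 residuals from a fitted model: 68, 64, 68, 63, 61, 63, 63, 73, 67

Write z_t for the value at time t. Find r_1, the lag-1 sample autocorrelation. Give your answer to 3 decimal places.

0.069

Mean z̄ = (68 + 64 + 68 + 63 + 61 + 63 + 63 + 73 + 67)/9 = 65.5556
Numerator Σ_{t=1}^{8}(z_t−z̄)(z_{t+1}−z̄) = 7.6914
Denominator Σ(z_t−z̄)² = 112.2222
r_1 = 7.6914 / 112.2222 = 0.069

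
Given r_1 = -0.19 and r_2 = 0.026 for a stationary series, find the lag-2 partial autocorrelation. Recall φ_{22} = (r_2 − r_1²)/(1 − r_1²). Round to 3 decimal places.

-0.010

φ_{22} = (r_2 − r_1²) / (1 − r_1²)
r_1² = (-0.19)² = 0.0361
Numerator = 0.026 − 0.0361 = -0.0101; denominator = 1 − 0.0361 = 0.9639
φ_{22} = -0.0101 / 0.9639 = -0.010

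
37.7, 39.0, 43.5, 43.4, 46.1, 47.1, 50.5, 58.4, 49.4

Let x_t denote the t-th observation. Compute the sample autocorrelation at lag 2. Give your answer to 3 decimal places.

0.205

Mean x̄ = (37.7 + 39.0 + 43.5 + 43.4 + 46.1 + 47.1 + 50.5 + 58.4 + 49.4)/9 = 46.1222
Σ(x_t−x̄)(x_{t+2}−x̄) = (22.0849) + (19.3883) + (0.0583) + (-2.6617) + (-0.0973) + (12.0049) + (14.3494) = 65.1268
Denominator Σ(x_t−x̄)² = 317.5556
r_2 = 65.1268 / 317.5556 = 0.205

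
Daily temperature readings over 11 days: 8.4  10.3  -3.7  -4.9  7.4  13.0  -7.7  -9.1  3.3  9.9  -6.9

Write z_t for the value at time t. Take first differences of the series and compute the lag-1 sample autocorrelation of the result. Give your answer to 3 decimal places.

-0.072

First differences Δz: 1.9, -14.0, -1.2, 12.3, 5.6, -20.7, -1.4, 12.4, 6.6, -16.8
Mean of differences = -1.5300
Numerator Σ(Δz_t−Δz̄)(Δz_{t+1}−Δz̄) = -91.9729
Denominator Σ(Δz_t−Δz̄)² = 1270.3010
r_1(Δz) = -91.9729 / 1270.3010 = -0.072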